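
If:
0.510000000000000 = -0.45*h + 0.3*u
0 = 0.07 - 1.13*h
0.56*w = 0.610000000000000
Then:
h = 0.06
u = 1.79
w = 1.09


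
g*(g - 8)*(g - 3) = g^3 - 11*g^2 + 24*g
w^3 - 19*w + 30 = (w - 3)*(w - 2)*(w + 5)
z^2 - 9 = (z - 3)*(z + 3)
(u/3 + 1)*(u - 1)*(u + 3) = u^3/3 + 5*u^2/3 + u - 3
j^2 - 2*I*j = j*(j - 2*I)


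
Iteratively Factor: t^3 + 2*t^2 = (t)*(t^2 + 2*t) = t^2*(t + 2)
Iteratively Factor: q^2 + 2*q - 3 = (q + 3)*(q - 1)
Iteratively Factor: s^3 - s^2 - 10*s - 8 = (s - 4)*(s^2 + 3*s + 2) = (s - 4)*(s + 2)*(s + 1)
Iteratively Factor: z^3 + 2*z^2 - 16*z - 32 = (z + 2)*(z^2 - 16) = (z + 2)*(z + 4)*(z - 4)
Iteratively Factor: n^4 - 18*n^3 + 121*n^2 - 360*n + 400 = (n - 4)*(n^3 - 14*n^2 + 65*n - 100) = (n - 5)*(n - 4)*(n^2 - 9*n + 20) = (n - 5)*(n - 4)^2*(n - 5)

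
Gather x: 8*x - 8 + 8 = 8*x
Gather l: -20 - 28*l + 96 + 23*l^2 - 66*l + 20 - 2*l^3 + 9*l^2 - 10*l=-2*l^3 + 32*l^2 - 104*l + 96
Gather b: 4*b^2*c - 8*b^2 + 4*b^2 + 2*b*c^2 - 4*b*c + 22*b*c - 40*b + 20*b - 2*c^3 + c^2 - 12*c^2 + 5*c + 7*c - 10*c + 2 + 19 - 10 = b^2*(4*c - 4) + b*(2*c^2 + 18*c - 20) - 2*c^3 - 11*c^2 + 2*c + 11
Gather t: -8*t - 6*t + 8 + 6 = 14 - 14*t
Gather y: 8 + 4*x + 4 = 4*x + 12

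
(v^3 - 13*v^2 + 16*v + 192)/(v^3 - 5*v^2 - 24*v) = (v - 8)/v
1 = 1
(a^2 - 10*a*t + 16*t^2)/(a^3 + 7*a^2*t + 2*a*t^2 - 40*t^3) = (a - 8*t)/(a^2 + 9*a*t + 20*t^2)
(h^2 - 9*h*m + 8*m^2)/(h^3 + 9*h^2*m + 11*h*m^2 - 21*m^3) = (h - 8*m)/(h^2 + 10*h*m + 21*m^2)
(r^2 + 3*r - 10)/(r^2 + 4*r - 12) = (r + 5)/(r + 6)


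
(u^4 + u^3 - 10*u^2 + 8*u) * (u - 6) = u^5 - 5*u^4 - 16*u^3 + 68*u^2 - 48*u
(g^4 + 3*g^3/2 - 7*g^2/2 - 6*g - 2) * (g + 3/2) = g^5 + 3*g^4 - 5*g^3/4 - 45*g^2/4 - 11*g - 3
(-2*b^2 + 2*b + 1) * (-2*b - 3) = 4*b^3 + 2*b^2 - 8*b - 3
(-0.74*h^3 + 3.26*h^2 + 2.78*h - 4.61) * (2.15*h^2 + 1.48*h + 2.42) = -1.591*h^5 + 5.9138*h^4 + 9.011*h^3 + 2.0921*h^2 - 0.0952000000000011*h - 11.1562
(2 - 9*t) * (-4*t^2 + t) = 36*t^3 - 17*t^2 + 2*t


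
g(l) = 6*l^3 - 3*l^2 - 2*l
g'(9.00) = 1402.00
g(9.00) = 4113.00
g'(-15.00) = 4138.00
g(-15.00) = -20895.00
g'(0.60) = 0.88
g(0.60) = -0.98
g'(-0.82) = 15.02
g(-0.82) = -3.69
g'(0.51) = -0.38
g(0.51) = -1.00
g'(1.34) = 22.28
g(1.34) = 6.37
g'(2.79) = 121.37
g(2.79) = 101.37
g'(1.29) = 20.21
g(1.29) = 5.31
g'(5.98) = 605.81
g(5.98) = 1163.84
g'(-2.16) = 94.94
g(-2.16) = -70.14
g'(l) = 18*l^2 - 6*l - 2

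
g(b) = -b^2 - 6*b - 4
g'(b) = -2*b - 6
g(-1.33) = 2.21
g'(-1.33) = -3.34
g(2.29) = -22.98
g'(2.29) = -10.58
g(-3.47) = 4.78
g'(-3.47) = 0.94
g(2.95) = -30.40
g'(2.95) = -11.90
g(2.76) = -28.18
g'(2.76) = -11.52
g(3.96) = -43.44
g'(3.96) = -13.92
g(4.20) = -46.84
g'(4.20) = -14.40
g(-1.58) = 2.98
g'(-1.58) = -2.84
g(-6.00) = -4.00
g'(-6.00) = 6.00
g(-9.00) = -31.00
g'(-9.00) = 12.00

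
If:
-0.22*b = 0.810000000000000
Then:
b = -3.68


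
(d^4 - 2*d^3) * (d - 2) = d^5 - 4*d^4 + 4*d^3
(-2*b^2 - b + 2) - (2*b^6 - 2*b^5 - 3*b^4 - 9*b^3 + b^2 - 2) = -2*b^6 + 2*b^5 + 3*b^4 + 9*b^3 - 3*b^2 - b + 4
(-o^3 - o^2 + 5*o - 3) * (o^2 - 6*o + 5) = -o^5 + 5*o^4 + 6*o^3 - 38*o^2 + 43*o - 15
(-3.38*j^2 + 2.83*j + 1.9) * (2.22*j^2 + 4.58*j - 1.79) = -7.5036*j^4 - 9.1978*j^3 + 23.2296*j^2 + 3.6363*j - 3.401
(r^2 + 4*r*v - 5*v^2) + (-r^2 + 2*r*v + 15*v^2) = 6*r*v + 10*v^2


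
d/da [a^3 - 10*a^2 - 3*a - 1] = 3*a^2 - 20*a - 3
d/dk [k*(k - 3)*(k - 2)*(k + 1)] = 4*k^3 - 12*k^2 + 2*k + 6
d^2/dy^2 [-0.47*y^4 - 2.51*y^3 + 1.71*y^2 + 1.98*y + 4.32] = -5.64*y^2 - 15.06*y + 3.42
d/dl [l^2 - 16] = 2*l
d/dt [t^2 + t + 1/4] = 2*t + 1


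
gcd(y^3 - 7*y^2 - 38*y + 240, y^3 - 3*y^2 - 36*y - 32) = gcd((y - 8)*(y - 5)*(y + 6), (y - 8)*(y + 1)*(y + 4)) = y - 8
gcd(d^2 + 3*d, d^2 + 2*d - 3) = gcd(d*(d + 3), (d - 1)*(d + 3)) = d + 3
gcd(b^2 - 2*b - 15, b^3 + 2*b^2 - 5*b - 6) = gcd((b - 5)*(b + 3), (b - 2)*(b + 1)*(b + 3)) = b + 3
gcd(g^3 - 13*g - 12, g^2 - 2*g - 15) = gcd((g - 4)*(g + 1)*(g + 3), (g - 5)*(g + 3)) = g + 3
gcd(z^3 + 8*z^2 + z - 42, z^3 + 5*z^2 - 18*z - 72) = z + 3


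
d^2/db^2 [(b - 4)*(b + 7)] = 2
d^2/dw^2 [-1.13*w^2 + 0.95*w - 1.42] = -2.26000000000000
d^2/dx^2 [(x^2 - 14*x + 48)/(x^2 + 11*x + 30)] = 2*(-25*x^3 + 54*x^2 + 2844*x + 9888)/(x^6 + 33*x^5 + 453*x^4 + 3311*x^3 + 13590*x^2 + 29700*x + 27000)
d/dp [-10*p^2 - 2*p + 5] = -20*p - 2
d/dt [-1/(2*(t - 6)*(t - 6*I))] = (t - 3 - 3*I)/((t - 6)^2*(t - 6*I)^2)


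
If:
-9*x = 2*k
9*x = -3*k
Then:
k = 0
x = 0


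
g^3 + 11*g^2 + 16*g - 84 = (g - 2)*(g + 6)*(g + 7)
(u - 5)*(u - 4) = u^2 - 9*u + 20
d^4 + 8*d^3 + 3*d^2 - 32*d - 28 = (d - 2)*(d + 1)*(d + 2)*(d + 7)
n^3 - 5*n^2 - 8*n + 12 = (n - 6)*(n - 1)*(n + 2)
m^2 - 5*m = m*(m - 5)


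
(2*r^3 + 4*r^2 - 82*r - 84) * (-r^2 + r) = -2*r^5 - 2*r^4 + 86*r^3 + 2*r^2 - 84*r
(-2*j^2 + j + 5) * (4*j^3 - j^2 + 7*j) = -8*j^5 + 6*j^4 + 5*j^3 + 2*j^2 + 35*j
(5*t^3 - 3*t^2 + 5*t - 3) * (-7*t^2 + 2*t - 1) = -35*t^5 + 31*t^4 - 46*t^3 + 34*t^2 - 11*t + 3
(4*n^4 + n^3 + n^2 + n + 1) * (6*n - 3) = 24*n^5 - 6*n^4 + 3*n^3 + 3*n^2 + 3*n - 3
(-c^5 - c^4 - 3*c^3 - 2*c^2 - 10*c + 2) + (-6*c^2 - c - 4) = -c^5 - c^4 - 3*c^3 - 8*c^2 - 11*c - 2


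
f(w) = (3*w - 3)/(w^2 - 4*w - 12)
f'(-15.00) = -0.01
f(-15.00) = -0.18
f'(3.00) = -0.25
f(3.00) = -0.40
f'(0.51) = -0.24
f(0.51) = 0.11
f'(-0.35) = -0.46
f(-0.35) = 0.39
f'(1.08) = -0.20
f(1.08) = -0.02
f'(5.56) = -9.70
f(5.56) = -4.11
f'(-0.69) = -0.70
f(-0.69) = 0.58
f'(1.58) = -0.18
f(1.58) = -0.11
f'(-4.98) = -0.14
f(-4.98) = -0.55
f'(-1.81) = -31.19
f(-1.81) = 5.68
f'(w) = (4 - 2*w)*(3*w - 3)/(w^2 - 4*w - 12)^2 + 3/(w^2 - 4*w - 12) = 3*(w^2 - 4*w - 2*(w - 2)*(w - 1) - 12)/(-w^2 + 4*w + 12)^2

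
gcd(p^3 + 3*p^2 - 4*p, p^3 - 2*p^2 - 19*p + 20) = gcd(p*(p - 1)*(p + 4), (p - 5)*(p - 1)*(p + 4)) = p^2 + 3*p - 4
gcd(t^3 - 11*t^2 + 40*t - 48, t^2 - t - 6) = t - 3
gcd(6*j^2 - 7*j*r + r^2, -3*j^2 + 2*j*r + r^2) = -j + r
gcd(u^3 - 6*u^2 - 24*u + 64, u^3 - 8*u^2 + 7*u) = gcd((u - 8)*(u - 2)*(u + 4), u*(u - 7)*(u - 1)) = 1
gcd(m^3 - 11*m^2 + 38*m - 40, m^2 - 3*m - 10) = m - 5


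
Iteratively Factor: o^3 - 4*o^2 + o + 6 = (o + 1)*(o^2 - 5*o + 6) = (o - 3)*(o + 1)*(o - 2)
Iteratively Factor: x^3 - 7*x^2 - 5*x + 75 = (x + 3)*(x^2 - 10*x + 25) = (x - 5)*(x + 3)*(x - 5)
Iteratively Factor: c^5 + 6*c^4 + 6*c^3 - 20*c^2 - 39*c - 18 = (c - 2)*(c^4 + 8*c^3 + 22*c^2 + 24*c + 9) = (c - 2)*(c + 1)*(c^3 + 7*c^2 + 15*c + 9) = (c - 2)*(c + 1)*(c + 3)*(c^2 + 4*c + 3) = (c - 2)*(c + 1)*(c + 3)^2*(c + 1)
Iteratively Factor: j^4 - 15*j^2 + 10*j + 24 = (j - 3)*(j^3 + 3*j^2 - 6*j - 8) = (j - 3)*(j + 1)*(j^2 + 2*j - 8) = (j - 3)*(j - 2)*(j + 1)*(j + 4)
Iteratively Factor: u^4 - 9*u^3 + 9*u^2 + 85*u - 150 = (u - 2)*(u^3 - 7*u^2 - 5*u + 75) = (u - 5)*(u - 2)*(u^2 - 2*u - 15) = (u - 5)*(u - 2)*(u + 3)*(u - 5)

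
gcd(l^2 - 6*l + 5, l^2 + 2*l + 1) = 1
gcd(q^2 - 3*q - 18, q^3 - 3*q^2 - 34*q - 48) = q + 3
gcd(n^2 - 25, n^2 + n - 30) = n - 5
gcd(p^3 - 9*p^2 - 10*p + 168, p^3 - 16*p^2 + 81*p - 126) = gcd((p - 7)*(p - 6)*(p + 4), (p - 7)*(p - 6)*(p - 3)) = p^2 - 13*p + 42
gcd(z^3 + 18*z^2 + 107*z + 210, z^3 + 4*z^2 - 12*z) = z + 6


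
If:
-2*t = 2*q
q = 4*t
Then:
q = 0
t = 0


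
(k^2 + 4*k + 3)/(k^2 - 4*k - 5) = (k + 3)/(k - 5)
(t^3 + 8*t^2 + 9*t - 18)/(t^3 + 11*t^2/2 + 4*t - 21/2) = 2*(t + 6)/(2*t + 7)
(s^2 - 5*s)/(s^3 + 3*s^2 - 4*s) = (s - 5)/(s^2 + 3*s - 4)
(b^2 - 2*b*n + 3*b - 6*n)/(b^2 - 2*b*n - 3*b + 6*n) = (b + 3)/(b - 3)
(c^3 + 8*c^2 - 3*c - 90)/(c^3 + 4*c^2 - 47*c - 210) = (c - 3)/(c - 7)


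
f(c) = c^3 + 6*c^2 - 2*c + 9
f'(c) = 3*c^2 + 12*c - 2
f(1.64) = 26.27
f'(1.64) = 25.75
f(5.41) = 332.13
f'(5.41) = 150.72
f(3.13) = 92.19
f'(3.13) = 64.95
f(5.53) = 350.54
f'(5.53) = 156.10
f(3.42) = 112.34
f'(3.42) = 74.13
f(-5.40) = 37.30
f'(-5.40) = 20.68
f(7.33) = 710.55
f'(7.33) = 247.15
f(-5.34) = 38.50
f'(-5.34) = 19.47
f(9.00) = 1206.00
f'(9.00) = 349.00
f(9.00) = 1206.00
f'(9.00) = 349.00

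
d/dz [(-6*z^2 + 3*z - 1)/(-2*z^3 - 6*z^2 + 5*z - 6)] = (-12*z^4 + 12*z^3 - 18*z^2 + 60*z - 13)/(4*z^6 + 24*z^5 + 16*z^4 - 36*z^3 + 97*z^2 - 60*z + 36)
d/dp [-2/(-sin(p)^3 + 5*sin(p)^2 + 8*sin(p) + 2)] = 2*(-3*sin(p)^2 + 10*sin(p) + 8)*cos(p)/((sin(p) + 1)^2*(sin(p)^2 - 6*sin(p) - 2)^2)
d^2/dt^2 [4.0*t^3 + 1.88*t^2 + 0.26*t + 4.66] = 24.0*t + 3.76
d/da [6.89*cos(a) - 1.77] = -6.89*sin(a)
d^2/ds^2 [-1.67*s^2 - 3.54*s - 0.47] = -3.34000000000000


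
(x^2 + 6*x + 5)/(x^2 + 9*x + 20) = (x + 1)/(x + 4)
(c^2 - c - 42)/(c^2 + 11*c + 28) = (c^2 - c - 42)/(c^2 + 11*c + 28)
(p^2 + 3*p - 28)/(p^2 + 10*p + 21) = (p - 4)/(p + 3)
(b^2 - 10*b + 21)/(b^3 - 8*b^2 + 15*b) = (b - 7)/(b*(b - 5))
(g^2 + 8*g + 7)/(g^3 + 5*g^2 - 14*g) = (g + 1)/(g*(g - 2))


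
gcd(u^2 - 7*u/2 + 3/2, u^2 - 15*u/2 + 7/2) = u - 1/2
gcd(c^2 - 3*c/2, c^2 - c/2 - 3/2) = c - 3/2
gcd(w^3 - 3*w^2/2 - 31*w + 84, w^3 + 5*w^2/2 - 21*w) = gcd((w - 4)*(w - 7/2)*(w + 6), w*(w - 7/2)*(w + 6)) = w^2 + 5*w/2 - 21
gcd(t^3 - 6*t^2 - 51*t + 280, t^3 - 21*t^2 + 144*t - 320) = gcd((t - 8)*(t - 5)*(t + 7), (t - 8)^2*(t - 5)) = t^2 - 13*t + 40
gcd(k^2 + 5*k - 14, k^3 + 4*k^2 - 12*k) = k - 2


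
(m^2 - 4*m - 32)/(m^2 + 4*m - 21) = (m^2 - 4*m - 32)/(m^2 + 4*m - 21)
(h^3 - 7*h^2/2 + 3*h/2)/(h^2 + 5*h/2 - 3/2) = h*(h - 3)/(h + 3)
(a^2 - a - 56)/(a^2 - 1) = (a^2 - a - 56)/(a^2 - 1)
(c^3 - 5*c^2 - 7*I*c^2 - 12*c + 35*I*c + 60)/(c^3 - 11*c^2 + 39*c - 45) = (c^2 - 7*I*c - 12)/(c^2 - 6*c + 9)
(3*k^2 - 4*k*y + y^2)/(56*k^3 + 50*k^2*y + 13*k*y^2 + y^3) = (3*k^2 - 4*k*y + y^2)/(56*k^3 + 50*k^2*y + 13*k*y^2 + y^3)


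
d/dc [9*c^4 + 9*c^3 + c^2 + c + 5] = 36*c^3 + 27*c^2 + 2*c + 1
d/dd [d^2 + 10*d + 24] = 2*d + 10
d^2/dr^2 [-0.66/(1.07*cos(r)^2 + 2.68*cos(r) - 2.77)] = (3.022536*(1 - cos(r)^2)^2 + 5.677848*cos(r)^3 + 14.076348*cos(r)^2 - 6.45612*cos(r) - 16.415652)/(1.07*cos(r)^2 + 2.68*cos(r) - 2.77)^3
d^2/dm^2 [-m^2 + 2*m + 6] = -2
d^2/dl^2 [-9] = 0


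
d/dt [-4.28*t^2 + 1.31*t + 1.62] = 1.31 - 8.56*t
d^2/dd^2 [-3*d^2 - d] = -6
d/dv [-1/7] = 0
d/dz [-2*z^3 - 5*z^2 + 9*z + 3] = -6*z^2 - 10*z + 9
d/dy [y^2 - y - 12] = 2*y - 1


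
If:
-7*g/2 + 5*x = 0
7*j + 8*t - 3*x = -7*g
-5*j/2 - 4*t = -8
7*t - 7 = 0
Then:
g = -192/49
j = 8/5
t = 1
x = -96/35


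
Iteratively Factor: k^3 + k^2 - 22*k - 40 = (k + 4)*(k^2 - 3*k - 10) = (k + 2)*(k + 4)*(k - 5)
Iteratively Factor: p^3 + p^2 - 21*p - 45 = (p + 3)*(p^2 - 2*p - 15) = (p + 3)^2*(p - 5)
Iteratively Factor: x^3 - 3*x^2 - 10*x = (x + 2)*(x^2 - 5*x) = (x - 5)*(x + 2)*(x)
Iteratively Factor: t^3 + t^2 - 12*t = (t)*(t^2 + t - 12) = t*(t - 3)*(t + 4)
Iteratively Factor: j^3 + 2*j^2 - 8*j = (j + 4)*(j^2 - 2*j) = (j - 2)*(j + 4)*(j)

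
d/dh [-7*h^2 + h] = 1 - 14*h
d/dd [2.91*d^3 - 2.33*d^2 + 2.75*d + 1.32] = 8.73*d^2 - 4.66*d + 2.75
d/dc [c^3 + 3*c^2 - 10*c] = 3*c^2 + 6*c - 10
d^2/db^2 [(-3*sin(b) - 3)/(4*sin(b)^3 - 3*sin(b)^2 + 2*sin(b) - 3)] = 3*(64*sin(b)^6 + 172*sin(b)^5 - 79*sin(b)^4 + 15*sin(b)^3 + 241*sin(b)^2 - 31*sin(b) + 2)/((sin(b) - 1)^2*(4*sin(b)^2 + sin(b) + 3)^3)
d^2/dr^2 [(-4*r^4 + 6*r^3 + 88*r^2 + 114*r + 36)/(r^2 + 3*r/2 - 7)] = 8*(-8*r^6 - 36*r^5 + 114*r^4 + 747*r^3 + 1182*r^2 + 6876*r + 11684)/(8*r^6 + 36*r^5 - 114*r^4 - 477*r^3 + 798*r^2 + 1764*r - 2744)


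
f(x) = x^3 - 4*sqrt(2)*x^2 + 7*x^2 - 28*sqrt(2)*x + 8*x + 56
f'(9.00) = 235.58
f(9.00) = 609.41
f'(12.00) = 432.64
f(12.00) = 1598.24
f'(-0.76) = -31.91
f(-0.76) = 80.35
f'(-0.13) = -31.90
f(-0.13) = 60.13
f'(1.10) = -25.01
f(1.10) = 24.20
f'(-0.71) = -31.99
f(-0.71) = 78.75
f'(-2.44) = -20.29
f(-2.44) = 126.57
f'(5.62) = 78.25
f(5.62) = 98.35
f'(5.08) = 59.47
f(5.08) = 61.24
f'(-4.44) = 15.62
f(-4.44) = 135.24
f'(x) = 3*x^2 - 8*sqrt(2)*x + 14*x - 28*sqrt(2) + 8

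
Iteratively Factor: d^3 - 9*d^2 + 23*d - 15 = (d - 1)*(d^2 - 8*d + 15) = (d - 3)*(d - 1)*(d - 5)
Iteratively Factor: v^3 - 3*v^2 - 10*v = (v)*(v^2 - 3*v - 10) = v*(v - 5)*(v + 2)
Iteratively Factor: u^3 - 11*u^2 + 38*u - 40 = (u - 2)*(u^2 - 9*u + 20) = (u - 4)*(u - 2)*(u - 5)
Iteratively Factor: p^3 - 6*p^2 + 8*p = (p - 4)*(p^2 - 2*p) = p*(p - 4)*(p - 2)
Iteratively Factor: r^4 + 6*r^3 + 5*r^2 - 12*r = (r)*(r^3 + 6*r^2 + 5*r - 12) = r*(r + 3)*(r^2 + 3*r - 4) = r*(r + 3)*(r + 4)*(r - 1)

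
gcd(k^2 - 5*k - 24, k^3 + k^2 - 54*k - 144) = k^2 - 5*k - 24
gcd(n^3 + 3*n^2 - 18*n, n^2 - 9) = n - 3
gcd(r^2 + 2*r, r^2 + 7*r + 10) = r + 2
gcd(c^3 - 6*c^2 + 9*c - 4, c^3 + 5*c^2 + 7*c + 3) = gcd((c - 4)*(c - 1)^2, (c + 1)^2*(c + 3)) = 1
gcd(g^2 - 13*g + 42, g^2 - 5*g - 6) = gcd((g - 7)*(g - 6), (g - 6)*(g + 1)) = g - 6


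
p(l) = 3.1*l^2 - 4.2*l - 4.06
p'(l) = 6.2*l - 4.2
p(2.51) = 4.93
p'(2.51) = 11.36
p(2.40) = 3.72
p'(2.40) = 10.68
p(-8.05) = 230.64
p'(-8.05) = -54.11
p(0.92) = -5.30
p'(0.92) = 1.50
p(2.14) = 1.15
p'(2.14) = 9.07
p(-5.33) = 106.39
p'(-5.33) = -37.25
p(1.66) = -2.49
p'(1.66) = 6.09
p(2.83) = 8.88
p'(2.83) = 13.35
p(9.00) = 209.24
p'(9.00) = 51.60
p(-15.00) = 756.44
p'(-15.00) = -97.20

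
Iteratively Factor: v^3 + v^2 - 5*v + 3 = (v - 1)*(v^2 + 2*v - 3) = (v - 1)^2*(v + 3)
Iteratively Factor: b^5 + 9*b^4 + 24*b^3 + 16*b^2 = (b)*(b^4 + 9*b^3 + 24*b^2 + 16*b) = b*(b + 1)*(b^3 + 8*b^2 + 16*b) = b^2*(b + 1)*(b^2 + 8*b + 16) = b^2*(b + 1)*(b + 4)*(b + 4)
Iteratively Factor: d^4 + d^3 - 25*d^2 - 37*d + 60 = (d + 3)*(d^3 - 2*d^2 - 19*d + 20) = (d - 1)*(d + 3)*(d^2 - d - 20) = (d - 5)*(d - 1)*(d + 3)*(d + 4)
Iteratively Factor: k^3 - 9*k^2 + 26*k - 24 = (k - 2)*(k^2 - 7*k + 12) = (k - 3)*(k - 2)*(k - 4)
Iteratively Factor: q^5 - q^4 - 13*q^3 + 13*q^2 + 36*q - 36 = (q + 3)*(q^4 - 4*q^3 - q^2 + 16*q - 12) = (q + 2)*(q + 3)*(q^3 - 6*q^2 + 11*q - 6) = (q - 3)*(q + 2)*(q + 3)*(q^2 - 3*q + 2) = (q - 3)*(q - 1)*(q + 2)*(q + 3)*(q - 2)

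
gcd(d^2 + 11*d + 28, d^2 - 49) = d + 7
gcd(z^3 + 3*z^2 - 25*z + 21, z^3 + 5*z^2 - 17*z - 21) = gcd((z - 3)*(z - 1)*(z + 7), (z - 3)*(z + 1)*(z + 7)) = z^2 + 4*z - 21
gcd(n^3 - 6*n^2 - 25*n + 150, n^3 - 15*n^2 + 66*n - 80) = n - 5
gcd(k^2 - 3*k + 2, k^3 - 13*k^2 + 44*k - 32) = k - 1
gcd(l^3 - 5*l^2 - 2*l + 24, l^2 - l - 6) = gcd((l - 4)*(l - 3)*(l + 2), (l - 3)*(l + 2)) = l^2 - l - 6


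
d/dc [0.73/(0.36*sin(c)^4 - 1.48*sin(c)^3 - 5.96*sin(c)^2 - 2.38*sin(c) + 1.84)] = (-1.0512*sin(c)^3 + 3.2412*sin(c)^2 + 8.7016*sin(c) + 1.7374)*cos(c)/(-0.36*sin(c)^4 + 1.48*sin(c)^3 + 5.96*sin(c)^2 + 2.38*sin(c) - 1.84)^2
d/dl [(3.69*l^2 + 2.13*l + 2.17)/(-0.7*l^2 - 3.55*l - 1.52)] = (-11.6085*l^2 - 8.1796*l + 4.4659)/(0.49*l^4 + 4.97*l^3 + 14.7305*l^2 + 10.792*l + 2.3104)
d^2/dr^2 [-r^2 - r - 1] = -2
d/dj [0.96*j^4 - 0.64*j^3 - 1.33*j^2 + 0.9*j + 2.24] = 3.84*j^3 - 1.92*j^2 - 2.66*j + 0.9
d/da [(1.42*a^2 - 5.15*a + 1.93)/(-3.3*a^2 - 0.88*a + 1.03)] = (-18.2446*a^2 + 15.6632*a - 3.6061)/(10.89*a^4 + 5.808*a^3 - 6.0236*a^2 - 1.8128*a + 1.0609)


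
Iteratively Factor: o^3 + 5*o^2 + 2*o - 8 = (o + 4)*(o^2 + o - 2) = (o - 1)*(o + 4)*(o + 2)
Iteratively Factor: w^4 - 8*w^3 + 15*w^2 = (w - 3)*(w^3 - 5*w^2) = w*(w - 3)*(w^2 - 5*w) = w*(w - 5)*(w - 3)*(w)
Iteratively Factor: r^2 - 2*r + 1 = (r - 1)*(r - 1)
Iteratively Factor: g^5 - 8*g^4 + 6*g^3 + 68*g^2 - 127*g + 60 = (g - 1)*(g^4 - 7*g^3 - g^2 + 67*g - 60) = (g - 4)*(g - 1)*(g^3 - 3*g^2 - 13*g + 15) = (g - 5)*(g - 4)*(g - 1)*(g^2 + 2*g - 3) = (g - 5)*(g - 4)*(g - 1)^2*(g + 3)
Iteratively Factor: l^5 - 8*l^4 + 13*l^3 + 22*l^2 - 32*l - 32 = (l + 1)*(l^4 - 9*l^3 + 22*l^2 - 32) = (l - 4)*(l + 1)*(l^3 - 5*l^2 + 2*l + 8) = (l - 4)*(l - 2)*(l + 1)*(l^2 - 3*l - 4) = (l - 4)*(l - 2)*(l + 1)^2*(l - 4)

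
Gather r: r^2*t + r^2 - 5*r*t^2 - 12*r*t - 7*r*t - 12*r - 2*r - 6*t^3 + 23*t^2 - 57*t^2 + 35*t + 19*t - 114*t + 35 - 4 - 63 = r^2*(t + 1) + r*(-5*t^2 - 19*t - 14) - 6*t^3 - 34*t^2 - 60*t - 32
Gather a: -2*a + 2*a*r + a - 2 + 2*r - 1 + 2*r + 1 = a*(2*r - 1) + 4*r - 2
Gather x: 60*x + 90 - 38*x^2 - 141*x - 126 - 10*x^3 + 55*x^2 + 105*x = -10*x^3 + 17*x^2 + 24*x - 36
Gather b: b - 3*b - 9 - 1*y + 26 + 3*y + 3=-2*b + 2*y + 20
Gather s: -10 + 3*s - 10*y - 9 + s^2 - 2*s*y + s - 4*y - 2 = s^2 + s*(4 - 2*y) - 14*y - 21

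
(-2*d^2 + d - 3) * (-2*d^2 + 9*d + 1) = 4*d^4 - 20*d^3 + 13*d^2 - 26*d - 3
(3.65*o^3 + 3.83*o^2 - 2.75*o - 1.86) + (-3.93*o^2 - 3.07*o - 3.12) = 3.65*o^3 - 0.1*o^2 - 5.82*o - 4.98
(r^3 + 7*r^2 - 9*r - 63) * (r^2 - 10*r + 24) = r^5 - 3*r^4 - 55*r^3 + 195*r^2 + 414*r - 1512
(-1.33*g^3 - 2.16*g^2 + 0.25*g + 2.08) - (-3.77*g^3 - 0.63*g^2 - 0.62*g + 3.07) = 2.44*g^3 - 1.53*g^2 + 0.87*g - 0.99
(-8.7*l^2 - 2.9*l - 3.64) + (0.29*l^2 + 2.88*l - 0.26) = -8.41*l^2 - 0.02*l - 3.9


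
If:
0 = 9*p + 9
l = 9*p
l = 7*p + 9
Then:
No Solution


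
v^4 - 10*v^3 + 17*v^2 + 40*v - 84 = (v - 7)*(v - 3)*(v - 2)*(v + 2)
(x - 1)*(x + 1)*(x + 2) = x^3 + 2*x^2 - x - 2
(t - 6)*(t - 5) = t^2 - 11*t + 30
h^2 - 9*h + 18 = (h - 6)*(h - 3)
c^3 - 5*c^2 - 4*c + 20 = (c - 5)*(c - 2)*(c + 2)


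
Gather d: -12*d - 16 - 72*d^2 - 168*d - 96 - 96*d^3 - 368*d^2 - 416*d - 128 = -96*d^3 - 440*d^2 - 596*d - 240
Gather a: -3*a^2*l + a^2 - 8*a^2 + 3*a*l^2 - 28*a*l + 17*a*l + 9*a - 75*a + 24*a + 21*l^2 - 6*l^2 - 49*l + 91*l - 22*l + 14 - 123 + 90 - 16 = a^2*(-3*l - 7) + a*(3*l^2 - 11*l - 42) + 15*l^2 + 20*l - 35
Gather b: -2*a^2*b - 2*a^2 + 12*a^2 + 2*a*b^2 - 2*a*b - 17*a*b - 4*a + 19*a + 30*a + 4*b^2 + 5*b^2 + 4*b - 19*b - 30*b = 10*a^2 + 45*a + b^2*(2*a + 9) + b*(-2*a^2 - 19*a - 45)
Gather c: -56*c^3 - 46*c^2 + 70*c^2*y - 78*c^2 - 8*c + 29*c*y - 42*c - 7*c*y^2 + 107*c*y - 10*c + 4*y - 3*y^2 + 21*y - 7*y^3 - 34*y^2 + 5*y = -56*c^3 + c^2*(70*y - 124) + c*(-7*y^2 + 136*y - 60) - 7*y^3 - 37*y^2 + 30*y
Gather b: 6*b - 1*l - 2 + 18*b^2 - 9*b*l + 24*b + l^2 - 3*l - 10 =18*b^2 + b*(30 - 9*l) + l^2 - 4*l - 12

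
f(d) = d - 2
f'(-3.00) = 1.00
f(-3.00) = -5.00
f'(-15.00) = 1.00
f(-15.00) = -17.00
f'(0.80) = 1.00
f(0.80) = -1.20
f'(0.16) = 1.00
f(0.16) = -1.84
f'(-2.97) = 1.00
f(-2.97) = -4.97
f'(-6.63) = 1.00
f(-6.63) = -8.63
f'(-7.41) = 1.00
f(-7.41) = -9.41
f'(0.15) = 1.00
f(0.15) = -1.85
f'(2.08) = 1.00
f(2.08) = 0.08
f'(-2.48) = 1.00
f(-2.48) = -4.48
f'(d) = 1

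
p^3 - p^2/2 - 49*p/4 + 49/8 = (p - 7/2)*(p - 1/2)*(p + 7/2)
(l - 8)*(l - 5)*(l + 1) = l^3 - 12*l^2 + 27*l + 40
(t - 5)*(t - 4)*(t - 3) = t^3 - 12*t^2 + 47*t - 60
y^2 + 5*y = y*(y + 5)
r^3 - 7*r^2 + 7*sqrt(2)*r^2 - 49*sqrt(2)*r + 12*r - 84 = (r - 7)*(r + sqrt(2))*(r + 6*sqrt(2))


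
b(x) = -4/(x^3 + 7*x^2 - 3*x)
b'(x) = -4*(-3*x^2 - 14*x + 3)/(x^3 + 7*x^2 - 3*x)^2 = 4*(3*x^2 + 14*x - 3)/(x^2*(x^2 + 7*x - 3)^2)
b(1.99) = -0.13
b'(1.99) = 0.17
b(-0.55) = -1.11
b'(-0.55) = -3.02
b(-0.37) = -1.98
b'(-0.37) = -7.63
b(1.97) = -0.14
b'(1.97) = 0.17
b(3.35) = -0.04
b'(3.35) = 0.03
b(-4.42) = -0.06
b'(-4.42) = -0.01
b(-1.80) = -0.18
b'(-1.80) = -0.15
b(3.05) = -0.05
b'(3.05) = 0.04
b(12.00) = 0.00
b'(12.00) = 0.00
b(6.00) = -0.00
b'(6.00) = 0.00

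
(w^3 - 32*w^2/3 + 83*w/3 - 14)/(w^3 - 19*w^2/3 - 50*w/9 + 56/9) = 3*(w - 3)/(3*w + 4)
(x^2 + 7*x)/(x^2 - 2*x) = (x + 7)/(x - 2)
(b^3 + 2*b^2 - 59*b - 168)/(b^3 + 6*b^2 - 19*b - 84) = (b - 8)/(b - 4)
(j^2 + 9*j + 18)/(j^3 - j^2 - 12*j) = (j + 6)/(j*(j - 4))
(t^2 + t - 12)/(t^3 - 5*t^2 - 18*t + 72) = 1/(t - 6)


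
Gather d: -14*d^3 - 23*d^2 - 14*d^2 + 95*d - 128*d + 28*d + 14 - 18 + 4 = -14*d^3 - 37*d^2 - 5*d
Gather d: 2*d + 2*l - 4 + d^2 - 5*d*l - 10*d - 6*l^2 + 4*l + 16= d^2 + d*(-5*l - 8) - 6*l^2 + 6*l + 12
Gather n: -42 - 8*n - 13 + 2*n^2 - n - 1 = 2*n^2 - 9*n - 56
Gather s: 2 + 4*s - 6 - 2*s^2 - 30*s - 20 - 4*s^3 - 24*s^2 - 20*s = -4*s^3 - 26*s^2 - 46*s - 24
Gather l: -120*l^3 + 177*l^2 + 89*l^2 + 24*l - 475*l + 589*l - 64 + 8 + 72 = -120*l^3 + 266*l^2 + 138*l + 16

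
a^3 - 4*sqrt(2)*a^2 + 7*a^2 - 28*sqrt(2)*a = a*(a + 7)*(a - 4*sqrt(2))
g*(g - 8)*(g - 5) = g^3 - 13*g^2 + 40*g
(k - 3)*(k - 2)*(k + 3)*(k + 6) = k^4 + 4*k^3 - 21*k^2 - 36*k + 108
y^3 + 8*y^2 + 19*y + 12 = (y + 1)*(y + 3)*(y + 4)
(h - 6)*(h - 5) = h^2 - 11*h + 30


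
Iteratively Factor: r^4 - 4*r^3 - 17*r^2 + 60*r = (r + 4)*(r^3 - 8*r^2 + 15*r) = (r - 3)*(r + 4)*(r^2 - 5*r) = r*(r - 3)*(r + 4)*(r - 5)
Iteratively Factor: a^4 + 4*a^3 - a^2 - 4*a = (a + 4)*(a^3 - a) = a*(a + 4)*(a^2 - 1) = a*(a - 1)*(a + 4)*(a + 1)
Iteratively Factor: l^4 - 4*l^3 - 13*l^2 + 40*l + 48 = (l + 3)*(l^3 - 7*l^2 + 8*l + 16) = (l - 4)*(l + 3)*(l^2 - 3*l - 4) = (l - 4)*(l + 1)*(l + 3)*(l - 4)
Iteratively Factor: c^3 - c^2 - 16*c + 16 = (c - 4)*(c^2 + 3*c - 4) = (c - 4)*(c + 4)*(c - 1)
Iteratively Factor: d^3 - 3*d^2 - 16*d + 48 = (d - 4)*(d^2 + d - 12) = (d - 4)*(d - 3)*(d + 4)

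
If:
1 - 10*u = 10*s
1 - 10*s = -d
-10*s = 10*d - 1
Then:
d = 0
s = 1/10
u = 0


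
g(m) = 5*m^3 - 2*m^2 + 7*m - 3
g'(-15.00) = 3442.00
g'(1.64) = 40.78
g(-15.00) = -17433.00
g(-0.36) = -6.01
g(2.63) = 92.53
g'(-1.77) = 61.07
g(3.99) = 310.70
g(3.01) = 136.30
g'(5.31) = 408.70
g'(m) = 15*m^2 - 4*m + 7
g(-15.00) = -17433.00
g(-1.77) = -49.38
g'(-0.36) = 10.38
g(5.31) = 726.38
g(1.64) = 25.16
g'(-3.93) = 254.39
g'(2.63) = 100.23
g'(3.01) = 130.86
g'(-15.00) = 3442.00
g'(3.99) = 229.84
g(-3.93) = -364.89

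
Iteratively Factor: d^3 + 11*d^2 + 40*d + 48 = (d + 4)*(d^2 + 7*d + 12) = (d + 3)*(d + 4)*(d + 4)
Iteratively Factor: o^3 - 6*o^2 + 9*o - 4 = (o - 1)*(o^2 - 5*o + 4) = (o - 4)*(o - 1)*(o - 1)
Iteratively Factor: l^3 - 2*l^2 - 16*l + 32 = (l + 4)*(l^2 - 6*l + 8) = (l - 4)*(l + 4)*(l - 2)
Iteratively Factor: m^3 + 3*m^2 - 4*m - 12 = (m - 2)*(m^2 + 5*m + 6) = (m - 2)*(m + 3)*(m + 2)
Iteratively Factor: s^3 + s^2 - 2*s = (s - 1)*(s^2 + 2*s) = (s - 1)*(s + 2)*(s)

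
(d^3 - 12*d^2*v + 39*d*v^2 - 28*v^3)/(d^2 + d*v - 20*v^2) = (d^2 - 8*d*v + 7*v^2)/(d + 5*v)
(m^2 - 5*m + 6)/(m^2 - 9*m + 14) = (m - 3)/(m - 7)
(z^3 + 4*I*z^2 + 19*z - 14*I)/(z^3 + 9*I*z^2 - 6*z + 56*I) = (z - I)/(z + 4*I)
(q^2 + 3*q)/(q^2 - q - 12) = q/(q - 4)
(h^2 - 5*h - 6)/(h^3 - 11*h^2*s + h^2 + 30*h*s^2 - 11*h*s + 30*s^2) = (h - 6)/(h^2 - 11*h*s + 30*s^2)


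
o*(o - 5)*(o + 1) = o^3 - 4*o^2 - 5*o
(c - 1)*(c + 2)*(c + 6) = c^3 + 7*c^2 + 4*c - 12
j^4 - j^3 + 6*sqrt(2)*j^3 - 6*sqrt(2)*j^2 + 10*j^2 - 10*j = j*(j - 1)*(j + sqrt(2))*(j + 5*sqrt(2))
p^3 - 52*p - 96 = (p - 8)*(p + 2)*(p + 6)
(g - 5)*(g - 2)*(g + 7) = g^3 - 39*g + 70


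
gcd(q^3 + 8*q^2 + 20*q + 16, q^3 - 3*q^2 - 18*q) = 1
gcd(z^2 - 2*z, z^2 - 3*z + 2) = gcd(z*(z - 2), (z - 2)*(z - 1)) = z - 2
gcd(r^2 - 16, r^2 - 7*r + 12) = r - 4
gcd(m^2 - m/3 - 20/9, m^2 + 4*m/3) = m + 4/3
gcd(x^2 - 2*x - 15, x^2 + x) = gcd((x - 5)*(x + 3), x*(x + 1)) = 1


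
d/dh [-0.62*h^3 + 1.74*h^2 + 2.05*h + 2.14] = -1.86*h^2 + 3.48*h + 2.05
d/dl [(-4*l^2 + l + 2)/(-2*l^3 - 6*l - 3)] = ((8*l - 1)*(2*l^3 + 6*l + 3) + 6*(l^2 + 1)*(-4*l^2 + l + 2))/(2*l^3 + 6*l + 3)^2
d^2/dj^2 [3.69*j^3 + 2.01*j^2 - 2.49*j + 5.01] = 22.14*j + 4.02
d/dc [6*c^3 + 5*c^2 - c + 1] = 18*c^2 + 10*c - 1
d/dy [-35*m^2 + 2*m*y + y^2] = 2*m + 2*y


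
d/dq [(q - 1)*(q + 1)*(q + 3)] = 3*q^2 + 6*q - 1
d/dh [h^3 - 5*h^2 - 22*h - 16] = 3*h^2 - 10*h - 22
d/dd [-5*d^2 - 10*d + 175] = -10*d - 10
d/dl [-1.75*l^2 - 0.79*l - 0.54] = -3.5*l - 0.79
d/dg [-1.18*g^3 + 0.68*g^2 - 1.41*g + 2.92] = -3.54*g^2 + 1.36*g - 1.41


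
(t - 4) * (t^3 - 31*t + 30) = t^4 - 4*t^3 - 31*t^2 + 154*t - 120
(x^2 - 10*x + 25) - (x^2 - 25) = 50 - 10*x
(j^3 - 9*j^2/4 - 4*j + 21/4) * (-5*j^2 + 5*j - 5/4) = -5*j^5 + 65*j^4/4 + 15*j^3/2 - 695*j^2/16 + 125*j/4 - 105/16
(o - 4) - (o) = -4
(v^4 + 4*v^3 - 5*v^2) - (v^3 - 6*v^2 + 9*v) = v^4 + 3*v^3 + v^2 - 9*v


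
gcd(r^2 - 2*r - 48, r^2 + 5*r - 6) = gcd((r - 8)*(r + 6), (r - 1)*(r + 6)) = r + 6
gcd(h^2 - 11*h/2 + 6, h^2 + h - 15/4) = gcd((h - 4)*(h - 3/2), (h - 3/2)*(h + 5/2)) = h - 3/2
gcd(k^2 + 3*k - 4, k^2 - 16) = k + 4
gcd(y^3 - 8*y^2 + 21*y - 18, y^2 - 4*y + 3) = y - 3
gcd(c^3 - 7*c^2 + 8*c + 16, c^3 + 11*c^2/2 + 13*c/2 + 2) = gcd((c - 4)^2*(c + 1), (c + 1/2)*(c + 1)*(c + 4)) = c + 1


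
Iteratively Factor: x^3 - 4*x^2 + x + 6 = (x - 3)*(x^2 - x - 2) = (x - 3)*(x + 1)*(x - 2)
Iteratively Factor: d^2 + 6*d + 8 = (d + 4)*(d + 2)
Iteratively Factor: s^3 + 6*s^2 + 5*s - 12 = (s + 4)*(s^2 + 2*s - 3) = (s + 3)*(s + 4)*(s - 1)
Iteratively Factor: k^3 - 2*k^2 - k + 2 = (k - 2)*(k^2 - 1) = (k - 2)*(k - 1)*(k + 1)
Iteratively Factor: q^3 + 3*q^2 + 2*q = (q + 2)*(q^2 + q) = q*(q + 2)*(q + 1)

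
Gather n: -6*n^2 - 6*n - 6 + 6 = -6*n^2 - 6*n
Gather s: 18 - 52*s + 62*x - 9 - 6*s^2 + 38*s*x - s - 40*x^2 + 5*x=-6*s^2 + s*(38*x - 53) - 40*x^2 + 67*x + 9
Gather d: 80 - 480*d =80 - 480*d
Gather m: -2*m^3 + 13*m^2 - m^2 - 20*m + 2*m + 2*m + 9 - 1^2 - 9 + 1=-2*m^3 + 12*m^2 - 16*m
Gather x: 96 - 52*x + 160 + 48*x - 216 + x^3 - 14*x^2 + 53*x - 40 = x^3 - 14*x^2 + 49*x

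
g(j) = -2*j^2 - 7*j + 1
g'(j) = -4*j - 7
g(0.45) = -2.56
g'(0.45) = -8.80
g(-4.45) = -7.46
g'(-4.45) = 10.80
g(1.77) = -17.66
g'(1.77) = -14.08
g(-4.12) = -4.11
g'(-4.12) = 9.48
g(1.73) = -17.10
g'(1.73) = -13.92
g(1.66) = -16.13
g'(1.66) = -13.64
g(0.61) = -4.01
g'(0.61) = -9.44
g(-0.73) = 5.04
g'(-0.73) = -4.08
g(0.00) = 1.00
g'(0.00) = -7.00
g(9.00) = -224.00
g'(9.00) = -43.00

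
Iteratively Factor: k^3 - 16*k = (k - 4)*(k^2 + 4*k) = k*(k - 4)*(k + 4)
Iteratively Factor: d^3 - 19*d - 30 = (d + 3)*(d^2 - 3*d - 10) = (d + 2)*(d + 3)*(d - 5)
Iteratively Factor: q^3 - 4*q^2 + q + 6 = (q + 1)*(q^2 - 5*q + 6) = (q - 2)*(q + 1)*(q - 3)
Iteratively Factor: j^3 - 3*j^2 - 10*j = (j)*(j^2 - 3*j - 10) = j*(j - 5)*(j + 2)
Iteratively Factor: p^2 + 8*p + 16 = (p + 4)*(p + 4)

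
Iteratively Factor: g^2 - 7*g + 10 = (g - 2)*(g - 5)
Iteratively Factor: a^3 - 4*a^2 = (a)*(a^2 - 4*a) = a*(a - 4)*(a)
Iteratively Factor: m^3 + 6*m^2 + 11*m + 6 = (m + 3)*(m^2 + 3*m + 2) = (m + 2)*(m + 3)*(m + 1)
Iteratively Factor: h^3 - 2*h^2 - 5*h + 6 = (h - 3)*(h^2 + h - 2) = (h - 3)*(h - 1)*(h + 2)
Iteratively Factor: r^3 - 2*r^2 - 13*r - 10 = (r - 5)*(r^2 + 3*r + 2) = (r - 5)*(r + 1)*(r + 2)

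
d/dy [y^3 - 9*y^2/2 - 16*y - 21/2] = 3*y^2 - 9*y - 16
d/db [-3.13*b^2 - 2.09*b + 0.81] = -6.26*b - 2.09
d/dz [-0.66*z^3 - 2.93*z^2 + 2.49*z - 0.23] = -1.98*z^2 - 5.86*z + 2.49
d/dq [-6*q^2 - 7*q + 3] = -12*q - 7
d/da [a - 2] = 1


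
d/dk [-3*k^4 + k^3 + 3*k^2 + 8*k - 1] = -12*k^3 + 3*k^2 + 6*k + 8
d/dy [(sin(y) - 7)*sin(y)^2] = (3*sin(y) - 14)*sin(y)*cos(y)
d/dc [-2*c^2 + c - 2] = 1 - 4*c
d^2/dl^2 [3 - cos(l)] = cos(l)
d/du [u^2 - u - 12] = 2*u - 1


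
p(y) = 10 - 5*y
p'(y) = -5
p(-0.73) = 13.65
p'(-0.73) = -5.00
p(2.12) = -0.60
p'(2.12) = -5.00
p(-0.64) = 13.20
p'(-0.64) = -5.00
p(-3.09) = 25.45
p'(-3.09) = -5.00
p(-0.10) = 10.50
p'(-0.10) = -5.00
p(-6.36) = 41.80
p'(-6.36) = -5.00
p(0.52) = 7.40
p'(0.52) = -5.00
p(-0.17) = 10.85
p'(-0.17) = -5.00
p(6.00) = -20.00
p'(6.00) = -5.00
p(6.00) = -20.00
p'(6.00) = -5.00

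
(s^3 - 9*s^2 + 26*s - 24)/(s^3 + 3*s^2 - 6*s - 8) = (s^2 - 7*s + 12)/(s^2 + 5*s + 4)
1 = 1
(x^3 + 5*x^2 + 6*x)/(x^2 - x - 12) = x*(x + 2)/(x - 4)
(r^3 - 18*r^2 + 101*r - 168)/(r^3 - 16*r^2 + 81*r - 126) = (r - 8)/(r - 6)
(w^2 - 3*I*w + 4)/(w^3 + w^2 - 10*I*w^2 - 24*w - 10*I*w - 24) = (w + I)/(w^2 + w*(1 - 6*I) - 6*I)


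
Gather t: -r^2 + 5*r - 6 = -r^2 + 5*r - 6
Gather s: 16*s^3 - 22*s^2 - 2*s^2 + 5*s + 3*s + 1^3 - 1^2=16*s^3 - 24*s^2 + 8*s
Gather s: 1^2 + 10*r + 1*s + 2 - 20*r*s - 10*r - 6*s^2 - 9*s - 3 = -6*s^2 + s*(-20*r - 8)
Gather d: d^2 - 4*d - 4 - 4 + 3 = d^2 - 4*d - 5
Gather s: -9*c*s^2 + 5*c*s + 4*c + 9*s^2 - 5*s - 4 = 4*c + s^2*(9 - 9*c) + s*(5*c - 5) - 4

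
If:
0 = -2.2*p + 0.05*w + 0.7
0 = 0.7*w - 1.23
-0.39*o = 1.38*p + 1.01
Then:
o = -3.86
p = 0.36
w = 1.76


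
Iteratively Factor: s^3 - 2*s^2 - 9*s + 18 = (s - 3)*(s^2 + s - 6) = (s - 3)*(s + 3)*(s - 2)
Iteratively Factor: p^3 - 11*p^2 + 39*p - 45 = (p - 5)*(p^2 - 6*p + 9) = (p - 5)*(p - 3)*(p - 3)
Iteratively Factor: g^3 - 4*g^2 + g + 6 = (g - 2)*(g^2 - 2*g - 3) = (g - 3)*(g - 2)*(g + 1)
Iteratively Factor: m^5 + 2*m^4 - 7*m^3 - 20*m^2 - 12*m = (m - 3)*(m^4 + 5*m^3 + 8*m^2 + 4*m) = (m - 3)*(m + 1)*(m^3 + 4*m^2 + 4*m) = (m - 3)*(m + 1)*(m + 2)*(m^2 + 2*m) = (m - 3)*(m + 1)*(m + 2)^2*(m)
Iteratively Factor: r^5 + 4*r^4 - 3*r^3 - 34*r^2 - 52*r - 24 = (r + 2)*(r^4 + 2*r^3 - 7*r^2 - 20*r - 12) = (r + 2)^2*(r^3 - 7*r - 6) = (r + 1)*(r + 2)^2*(r^2 - r - 6) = (r + 1)*(r + 2)^3*(r - 3)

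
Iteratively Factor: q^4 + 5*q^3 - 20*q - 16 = (q - 2)*(q^3 + 7*q^2 + 14*q + 8) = (q - 2)*(q + 2)*(q^2 + 5*q + 4) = (q - 2)*(q + 2)*(q + 4)*(q + 1)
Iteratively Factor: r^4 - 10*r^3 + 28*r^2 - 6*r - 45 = (r - 5)*(r^3 - 5*r^2 + 3*r + 9) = (r - 5)*(r + 1)*(r^2 - 6*r + 9) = (r - 5)*(r - 3)*(r + 1)*(r - 3)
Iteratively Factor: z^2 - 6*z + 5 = (z - 1)*(z - 5)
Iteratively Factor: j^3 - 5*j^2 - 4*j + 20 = (j + 2)*(j^2 - 7*j + 10) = (j - 2)*(j + 2)*(j - 5)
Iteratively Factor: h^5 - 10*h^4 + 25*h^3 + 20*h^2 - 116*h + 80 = (h - 4)*(h^4 - 6*h^3 + h^2 + 24*h - 20) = (h - 5)*(h - 4)*(h^3 - h^2 - 4*h + 4) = (h - 5)*(h - 4)*(h - 2)*(h^2 + h - 2) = (h - 5)*(h - 4)*(h - 2)*(h - 1)*(h + 2)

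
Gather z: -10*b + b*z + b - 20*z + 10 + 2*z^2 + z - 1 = -9*b + 2*z^2 + z*(b - 19) + 9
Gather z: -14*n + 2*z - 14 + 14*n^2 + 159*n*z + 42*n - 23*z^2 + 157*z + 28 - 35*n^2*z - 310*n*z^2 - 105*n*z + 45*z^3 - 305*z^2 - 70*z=14*n^2 + 28*n + 45*z^3 + z^2*(-310*n - 328) + z*(-35*n^2 + 54*n + 89) + 14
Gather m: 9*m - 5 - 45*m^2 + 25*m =-45*m^2 + 34*m - 5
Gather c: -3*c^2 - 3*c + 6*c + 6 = -3*c^2 + 3*c + 6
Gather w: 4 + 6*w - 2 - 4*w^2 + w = -4*w^2 + 7*w + 2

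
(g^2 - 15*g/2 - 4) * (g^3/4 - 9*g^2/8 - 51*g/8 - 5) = g^5/4 - 3*g^4 + 17*g^3/16 + 757*g^2/16 + 63*g + 20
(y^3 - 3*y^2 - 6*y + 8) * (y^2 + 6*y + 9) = y^5 + 3*y^4 - 15*y^3 - 55*y^2 - 6*y + 72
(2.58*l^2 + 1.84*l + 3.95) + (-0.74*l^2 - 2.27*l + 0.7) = 1.84*l^2 - 0.43*l + 4.65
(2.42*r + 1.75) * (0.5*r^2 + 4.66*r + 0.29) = 1.21*r^3 + 12.1522*r^2 + 8.8568*r + 0.5075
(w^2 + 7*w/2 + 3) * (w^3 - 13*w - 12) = w^5 + 7*w^4/2 - 10*w^3 - 115*w^2/2 - 81*w - 36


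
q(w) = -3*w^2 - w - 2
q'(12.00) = -73.00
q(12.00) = -446.00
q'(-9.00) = 53.00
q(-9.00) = -236.00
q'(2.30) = -14.80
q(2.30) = -20.17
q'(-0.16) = -0.04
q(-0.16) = -1.92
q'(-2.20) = 12.20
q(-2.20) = -14.32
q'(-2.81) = 15.86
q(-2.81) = -22.88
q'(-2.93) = 16.58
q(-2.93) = -24.82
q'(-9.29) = 54.74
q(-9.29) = -251.62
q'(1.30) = -8.80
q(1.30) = -8.37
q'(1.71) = -11.26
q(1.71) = -12.48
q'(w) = -6*w - 1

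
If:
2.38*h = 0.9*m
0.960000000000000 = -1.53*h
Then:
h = -0.63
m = -1.66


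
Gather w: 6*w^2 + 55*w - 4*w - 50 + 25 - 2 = 6*w^2 + 51*w - 27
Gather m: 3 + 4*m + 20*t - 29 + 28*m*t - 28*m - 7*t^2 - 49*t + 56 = m*(28*t - 24) - 7*t^2 - 29*t + 30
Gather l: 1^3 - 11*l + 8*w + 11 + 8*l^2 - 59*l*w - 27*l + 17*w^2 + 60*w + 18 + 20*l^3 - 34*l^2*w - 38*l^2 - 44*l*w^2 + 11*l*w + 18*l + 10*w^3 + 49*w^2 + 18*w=20*l^3 + l^2*(-34*w - 30) + l*(-44*w^2 - 48*w - 20) + 10*w^3 + 66*w^2 + 86*w + 30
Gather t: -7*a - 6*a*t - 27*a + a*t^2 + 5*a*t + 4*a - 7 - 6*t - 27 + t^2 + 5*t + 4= -30*a + t^2*(a + 1) + t*(-a - 1) - 30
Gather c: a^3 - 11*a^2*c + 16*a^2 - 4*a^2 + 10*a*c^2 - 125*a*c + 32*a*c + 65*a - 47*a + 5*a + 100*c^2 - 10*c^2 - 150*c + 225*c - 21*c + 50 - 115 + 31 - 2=a^3 + 12*a^2 + 23*a + c^2*(10*a + 90) + c*(-11*a^2 - 93*a + 54) - 36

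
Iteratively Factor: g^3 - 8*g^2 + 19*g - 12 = (g - 4)*(g^2 - 4*g + 3) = (g - 4)*(g - 3)*(g - 1)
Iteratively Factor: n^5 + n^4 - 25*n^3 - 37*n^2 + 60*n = (n - 1)*(n^4 + 2*n^3 - 23*n^2 - 60*n) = (n - 1)*(n + 3)*(n^3 - n^2 - 20*n) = n*(n - 1)*(n + 3)*(n^2 - n - 20) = n*(n - 1)*(n + 3)*(n + 4)*(n - 5)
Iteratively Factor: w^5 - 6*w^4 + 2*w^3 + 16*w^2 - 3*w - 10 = (w - 1)*(w^4 - 5*w^3 - 3*w^2 + 13*w + 10) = (w - 1)*(w + 1)*(w^3 - 6*w^2 + 3*w + 10) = (w - 5)*(w - 1)*(w + 1)*(w^2 - w - 2) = (w - 5)*(w - 1)*(w + 1)^2*(w - 2)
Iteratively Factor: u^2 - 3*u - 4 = (u + 1)*(u - 4)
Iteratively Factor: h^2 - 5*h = (h)*(h - 5)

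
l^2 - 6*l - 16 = (l - 8)*(l + 2)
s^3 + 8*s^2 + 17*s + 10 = (s + 1)*(s + 2)*(s + 5)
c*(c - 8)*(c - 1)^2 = c^4 - 10*c^3 + 17*c^2 - 8*c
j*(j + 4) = j^2 + 4*j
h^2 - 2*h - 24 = (h - 6)*(h + 4)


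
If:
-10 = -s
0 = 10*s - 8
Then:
No Solution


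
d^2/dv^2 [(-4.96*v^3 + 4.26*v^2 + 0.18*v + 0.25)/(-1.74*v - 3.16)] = (30.033792*v^3 + 163.632384*v^2 + 297.171456*v - 84.611688)/(5.268024*v^3 + 28.701648*v^2 + 52.124832*v + 31.554496)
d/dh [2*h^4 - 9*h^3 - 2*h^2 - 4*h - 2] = 8*h^3 - 27*h^2 - 4*h - 4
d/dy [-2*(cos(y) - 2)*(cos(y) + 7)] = 2*(2*cos(y) + 5)*sin(y)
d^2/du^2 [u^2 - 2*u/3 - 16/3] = 2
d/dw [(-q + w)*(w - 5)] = -q + 2*w - 5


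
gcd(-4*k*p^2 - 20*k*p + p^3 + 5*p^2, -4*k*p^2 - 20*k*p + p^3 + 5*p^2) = -4*k*p^2 - 20*k*p + p^3 + 5*p^2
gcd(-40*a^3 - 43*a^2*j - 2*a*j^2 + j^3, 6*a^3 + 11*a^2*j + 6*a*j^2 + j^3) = a + j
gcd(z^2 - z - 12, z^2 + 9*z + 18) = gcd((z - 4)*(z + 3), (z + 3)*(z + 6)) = z + 3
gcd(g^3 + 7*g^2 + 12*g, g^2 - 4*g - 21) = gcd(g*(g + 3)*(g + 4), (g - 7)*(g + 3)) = g + 3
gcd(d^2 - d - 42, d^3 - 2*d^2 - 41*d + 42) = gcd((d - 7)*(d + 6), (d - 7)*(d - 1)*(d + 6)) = d^2 - d - 42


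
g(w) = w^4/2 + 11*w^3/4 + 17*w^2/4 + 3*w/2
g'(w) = 2*w^3 + 33*w^2/4 + 17*w/2 + 3/2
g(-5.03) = 70.08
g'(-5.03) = -87.05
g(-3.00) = 0.00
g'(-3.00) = -3.75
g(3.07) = 168.64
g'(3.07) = 163.22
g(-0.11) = -0.12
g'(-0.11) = 0.66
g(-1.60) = 0.49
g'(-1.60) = 0.83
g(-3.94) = 12.36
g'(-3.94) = -26.25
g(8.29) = 4232.75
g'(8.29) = 1778.38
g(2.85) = 135.44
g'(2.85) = 139.03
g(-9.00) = 1606.50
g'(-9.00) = -864.75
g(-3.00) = 0.00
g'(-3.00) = -3.75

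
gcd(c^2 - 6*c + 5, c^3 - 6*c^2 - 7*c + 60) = c - 5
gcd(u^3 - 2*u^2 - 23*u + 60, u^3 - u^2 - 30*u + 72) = u^2 - 7*u + 12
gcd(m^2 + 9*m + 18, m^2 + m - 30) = m + 6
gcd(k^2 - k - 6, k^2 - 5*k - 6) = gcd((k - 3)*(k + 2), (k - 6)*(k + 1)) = 1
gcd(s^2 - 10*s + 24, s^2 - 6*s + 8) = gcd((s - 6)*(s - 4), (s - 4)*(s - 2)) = s - 4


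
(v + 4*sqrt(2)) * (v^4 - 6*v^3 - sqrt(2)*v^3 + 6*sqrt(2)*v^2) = v^5 - 6*v^4 + 3*sqrt(2)*v^4 - 18*sqrt(2)*v^3 - 8*v^3 + 48*v^2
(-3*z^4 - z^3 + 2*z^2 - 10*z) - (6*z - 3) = -3*z^4 - z^3 + 2*z^2 - 16*z + 3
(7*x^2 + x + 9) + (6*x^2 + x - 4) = 13*x^2 + 2*x + 5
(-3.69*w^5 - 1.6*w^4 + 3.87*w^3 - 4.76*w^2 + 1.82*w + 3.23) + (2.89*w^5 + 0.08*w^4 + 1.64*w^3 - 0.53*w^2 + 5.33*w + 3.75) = -0.8*w^5 - 1.52*w^4 + 5.51*w^3 - 5.29*w^2 + 7.15*w + 6.98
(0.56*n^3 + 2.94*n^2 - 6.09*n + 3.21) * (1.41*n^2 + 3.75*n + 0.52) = 0.7896*n^5 + 6.2454*n^4 + 2.7293*n^3 - 16.7826*n^2 + 8.8707*n + 1.6692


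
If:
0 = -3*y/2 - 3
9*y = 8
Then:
No Solution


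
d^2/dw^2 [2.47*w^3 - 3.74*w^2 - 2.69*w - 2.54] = 14.82*w - 7.48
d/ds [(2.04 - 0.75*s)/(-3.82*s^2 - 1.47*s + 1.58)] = (-2.865*s^2 + 15.5856*s + 1.8138)/(14.5924*s^4 + 11.2308*s^3 - 9.9103*s^2 - 4.6452*s + 2.4964)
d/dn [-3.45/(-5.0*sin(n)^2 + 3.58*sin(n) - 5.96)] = (12.351 - 34.5*sin(n))*cos(n)/(5.0*sin(n)^2 - 3.58*sin(n) + 5.96)^2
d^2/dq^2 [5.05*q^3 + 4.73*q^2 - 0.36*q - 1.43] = 30.3*q + 9.46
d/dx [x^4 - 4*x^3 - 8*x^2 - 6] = 4*x*(x^2 - 3*x - 4)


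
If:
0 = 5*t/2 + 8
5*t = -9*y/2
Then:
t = -16/5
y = 32/9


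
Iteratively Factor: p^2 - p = (p)*(p - 1)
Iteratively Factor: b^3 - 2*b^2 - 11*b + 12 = (b + 3)*(b^2 - 5*b + 4) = (b - 1)*(b + 3)*(b - 4)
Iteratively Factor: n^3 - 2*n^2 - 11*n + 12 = (n - 1)*(n^2 - n - 12) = (n - 1)*(n + 3)*(n - 4)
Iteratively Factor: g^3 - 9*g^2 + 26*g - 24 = (g - 3)*(g^2 - 6*g + 8) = (g - 4)*(g - 3)*(g - 2)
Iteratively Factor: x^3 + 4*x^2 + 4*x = (x + 2)*(x^2 + 2*x) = (x + 2)^2*(x)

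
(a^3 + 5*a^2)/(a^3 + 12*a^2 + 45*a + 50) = a^2/(a^2 + 7*a + 10)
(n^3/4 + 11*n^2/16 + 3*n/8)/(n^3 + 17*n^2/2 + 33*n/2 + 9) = n*(4*n^2 + 11*n + 6)/(8*(2*n^3 + 17*n^2 + 33*n + 18))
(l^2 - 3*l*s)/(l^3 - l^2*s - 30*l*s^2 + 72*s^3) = l/(l^2 + 2*l*s - 24*s^2)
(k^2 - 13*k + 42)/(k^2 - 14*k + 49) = (k - 6)/(k - 7)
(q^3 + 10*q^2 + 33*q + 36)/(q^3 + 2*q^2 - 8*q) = (q^2 + 6*q + 9)/(q*(q - 2))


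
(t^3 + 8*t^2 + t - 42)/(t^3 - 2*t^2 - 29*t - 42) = (t^2 + 5*t - 14)/(t^2 - 5*t - 14)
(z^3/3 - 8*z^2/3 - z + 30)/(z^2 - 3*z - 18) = z/3 - 5/3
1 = 1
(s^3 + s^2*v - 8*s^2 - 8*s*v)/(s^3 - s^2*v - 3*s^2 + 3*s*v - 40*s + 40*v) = s*(s + v)/(s^2 - s*v + 5*s - 5*v)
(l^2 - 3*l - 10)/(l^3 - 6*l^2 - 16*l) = (l - 5)/(l*(l - 8))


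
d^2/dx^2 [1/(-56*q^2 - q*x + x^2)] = 2*(-56*q^2 - q*x + x^2 - (q - 2*x)^2)/(56*q^2 + q*x - x^2)^3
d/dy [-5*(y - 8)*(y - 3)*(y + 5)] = -15*y^2 + 60*y + 155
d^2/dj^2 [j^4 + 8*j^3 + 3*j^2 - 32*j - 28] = 12*j^2 + 48*j + 6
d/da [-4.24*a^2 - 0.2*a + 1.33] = -8.48*a - 0.2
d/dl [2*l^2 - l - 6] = 4*l - 1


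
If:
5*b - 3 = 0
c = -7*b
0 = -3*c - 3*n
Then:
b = 3/5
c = -21/5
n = 21/5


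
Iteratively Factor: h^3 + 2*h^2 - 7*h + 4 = (h - 1)*(h^2 + 3*h - 4) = (h - 1)*(h + 4)*(h - 1)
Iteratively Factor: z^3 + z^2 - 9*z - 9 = (z + 1)*(z^2 - 9) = (z - 3)*(z + 1)*(z + 3)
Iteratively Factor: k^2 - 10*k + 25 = (k - 5)*(k - 5)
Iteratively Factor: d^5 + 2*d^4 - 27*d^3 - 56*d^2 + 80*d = (d + 4)*(d^4 - 2*d^3 - 19*d^2 + 20*d) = (d + 4)^2*(d^3 - 6*d^2 + 5*d) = (d - 1)*(d + 4)^2*(d^2 - 5*d) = (d - 5)*(d - 1)*(d + 4)^2*(d)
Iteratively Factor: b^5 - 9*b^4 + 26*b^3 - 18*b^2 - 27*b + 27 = (b + 1)*(b^4 - 10*b^3 + 36*b^2 - 54*b + 27) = (b - 3)*(b + 1)*(b^3 - 7*b^2 + 15*b - 9) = (b - 3)^2*(b + 1)*(b^2 - 4*b + 3) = (b - 3)^2*(b - 1)*(b + 1)*(b - 3)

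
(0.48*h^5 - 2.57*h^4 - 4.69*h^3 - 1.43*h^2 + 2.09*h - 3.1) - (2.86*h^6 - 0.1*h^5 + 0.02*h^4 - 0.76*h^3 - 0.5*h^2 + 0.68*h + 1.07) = -2.86*h^6 + 0.58*h^5 - 2.59*h^4 - 3.93*h^3 - 0.93*h^2 + 1.41*h - 4.17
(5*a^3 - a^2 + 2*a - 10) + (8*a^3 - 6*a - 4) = 13*a^3 - a^2 - 4*a - 14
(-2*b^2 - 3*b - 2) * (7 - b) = 2*b^3 - 11*b^2 - 19*b - 14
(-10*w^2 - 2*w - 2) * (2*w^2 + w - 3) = -20*w^4 - 14*w^3 + 24*w^2 + 4*w + 6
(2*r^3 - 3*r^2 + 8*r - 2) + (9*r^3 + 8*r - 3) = 11*r^3 - 3*r^2 + 16*r - 5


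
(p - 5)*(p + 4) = p^2 - p - 20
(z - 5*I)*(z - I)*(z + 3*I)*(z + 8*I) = z^4 + 5*I*z^3 + 37*z^2 + 89*I*z + 120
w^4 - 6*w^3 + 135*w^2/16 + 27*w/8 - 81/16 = (w - 3)^2*(w - 3/4)*(w + 3/4)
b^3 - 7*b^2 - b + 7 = (b - 7)*(b - 1)*(b + 1)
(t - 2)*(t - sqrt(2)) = t^2 - 2*t - sqrt(2)*t + 2*sqrt(2)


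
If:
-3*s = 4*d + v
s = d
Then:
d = -v/7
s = -v/7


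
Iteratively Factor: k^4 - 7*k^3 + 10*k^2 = (k - 2)*(k^3 - 5*k^2) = k*(k - 2)*(k^2 - 5*k) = k*(k - 5)*(k - 2)*(k)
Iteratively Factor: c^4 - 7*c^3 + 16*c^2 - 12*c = (c)*(c^3 - 7*c^2 + 16*c - 12) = c*(c - 2)*(c^2 - 5*c + 6) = c*(c - 2)^2*(c - 3)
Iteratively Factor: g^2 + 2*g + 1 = (g + 1)*(g + 1)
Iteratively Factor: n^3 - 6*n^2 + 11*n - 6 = (n - 2)*(n^2 - 4*n + 3) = (n - 2)*(n - 1)*(n - 3)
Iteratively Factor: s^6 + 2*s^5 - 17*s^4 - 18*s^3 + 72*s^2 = (s + 4)*(s^5 - 2*s^4 - 9*s^3 + 18*s^2) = (s + 3)*(s + 4)*(s^4 - 5*s^3 + 6*s^2) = s*(s + 3)*(s + 4)*(s^3 - 5*s^2 + 6*s) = s^2*(s + 3)*(s + 4)*(s^2 - 5*s + 6) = s^2*(s - 2)*(s + 3)*(s + 4)*(s - 3)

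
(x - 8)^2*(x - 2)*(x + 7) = x^4 - 11*x^3 - 30*x^2 + 544*x - 896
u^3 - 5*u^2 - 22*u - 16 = (u - 8)*(u + 1)*(u + 2)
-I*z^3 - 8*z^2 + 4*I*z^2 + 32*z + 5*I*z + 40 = (z - 5)*(z - 8*I)*(-I*z - I)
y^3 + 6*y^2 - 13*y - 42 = (y - 3)*(y + 2)*(y + 7)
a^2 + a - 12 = (a - 3)*(a + 4)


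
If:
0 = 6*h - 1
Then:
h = 1/6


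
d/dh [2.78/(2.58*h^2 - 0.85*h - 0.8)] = (2.363 - 14.3448*h)/(-2.58*h^2 + 0.85*h + 0.8)^2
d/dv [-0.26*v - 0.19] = -0.260000000000000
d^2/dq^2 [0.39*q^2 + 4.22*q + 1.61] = 0.780000000000000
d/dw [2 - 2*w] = -2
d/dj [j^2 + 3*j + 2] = 2*j + 3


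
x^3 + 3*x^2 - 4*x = x*(x - 1)*(x + 4)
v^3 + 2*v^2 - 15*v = v*(v - 3)*(v + 5)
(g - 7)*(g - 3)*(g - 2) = g^3 - 12*g^2 + 41*g - 42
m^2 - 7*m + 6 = (m - 6)*(m - 1)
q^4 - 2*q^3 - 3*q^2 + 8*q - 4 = (q - 2)*(q - 1)^2*(q + 2)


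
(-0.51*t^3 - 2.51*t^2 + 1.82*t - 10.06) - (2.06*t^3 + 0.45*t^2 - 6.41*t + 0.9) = -2.57*t^3 - 2.96*t^2 + 8.23*t - 10.96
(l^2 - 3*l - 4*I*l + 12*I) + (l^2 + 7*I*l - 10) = 2*l^2 - 3*l + 3*I*l - 10 + 12*I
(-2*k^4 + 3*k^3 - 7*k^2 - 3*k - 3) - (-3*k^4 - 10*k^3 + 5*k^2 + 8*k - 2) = k^4 + 13*k^3 - 12*k^2 - 11*k - 1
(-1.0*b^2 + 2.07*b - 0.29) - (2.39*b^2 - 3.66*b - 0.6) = -3.39*b^2 + 5.73*b + 0.31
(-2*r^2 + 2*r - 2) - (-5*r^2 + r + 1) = 3*r^2 + r - 3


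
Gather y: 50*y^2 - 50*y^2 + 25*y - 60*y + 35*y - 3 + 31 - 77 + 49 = 0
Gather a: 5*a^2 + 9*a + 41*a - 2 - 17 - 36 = 5*a^2 + 50*a - 55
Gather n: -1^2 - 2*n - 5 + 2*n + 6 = 0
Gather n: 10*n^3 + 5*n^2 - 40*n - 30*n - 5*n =10*n^3 + 5*n^2 - 75*n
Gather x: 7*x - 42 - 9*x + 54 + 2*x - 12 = 0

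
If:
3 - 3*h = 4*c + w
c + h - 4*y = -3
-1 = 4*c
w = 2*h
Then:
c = -1/4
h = 4/5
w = 8/5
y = 71/80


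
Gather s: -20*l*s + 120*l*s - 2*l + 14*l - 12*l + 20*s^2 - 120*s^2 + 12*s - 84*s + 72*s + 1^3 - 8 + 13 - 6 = 100*l*s - 100*s^2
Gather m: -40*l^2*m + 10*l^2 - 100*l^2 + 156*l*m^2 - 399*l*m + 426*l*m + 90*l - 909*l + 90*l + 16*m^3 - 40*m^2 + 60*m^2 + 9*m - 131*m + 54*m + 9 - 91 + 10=-90*l^2 - 729*l + 16*m^3 + m^2*(156*l + 20) + m*(-40*l^2 + 27*l - 68) - 72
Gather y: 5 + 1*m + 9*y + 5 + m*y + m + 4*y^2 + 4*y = 2*m + 4*y^2 + y*(m + 13) + 10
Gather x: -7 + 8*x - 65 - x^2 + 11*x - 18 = -x^2 + 19*x - 90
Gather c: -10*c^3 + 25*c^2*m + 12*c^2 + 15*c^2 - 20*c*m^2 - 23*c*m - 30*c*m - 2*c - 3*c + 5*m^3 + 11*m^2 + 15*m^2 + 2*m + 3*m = -10*c^3 + c^2*(25*m + 27) + c*(-20*m^2 - 53*m - 5) + 5*m^3 + 26*m^2 + 5*m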